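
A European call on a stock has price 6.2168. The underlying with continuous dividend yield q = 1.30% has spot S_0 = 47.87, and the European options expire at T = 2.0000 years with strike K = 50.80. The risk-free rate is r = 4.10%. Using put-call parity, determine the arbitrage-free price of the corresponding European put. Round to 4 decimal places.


Answer: Put price = 6.3760

Derivation:
Put-call parity: C - P = S_0 * exp(-qT) - K * exp(-rT).
S_0 * exp(-qT) = 47.8700 * 0.97433509 = 46.64142074
K * exp(-rT) = 50.8000 * 0.92127196 = 46.80061550
P = C - S*exp(-qT) + K*exp(-rT)
P = 6.2168 - 46.64142074 + 46.80061550 = 6.3760


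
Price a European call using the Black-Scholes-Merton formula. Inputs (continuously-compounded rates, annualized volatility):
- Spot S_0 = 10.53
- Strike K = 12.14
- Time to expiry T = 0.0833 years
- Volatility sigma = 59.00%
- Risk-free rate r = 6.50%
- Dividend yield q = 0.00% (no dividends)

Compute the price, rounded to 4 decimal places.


Answer: Price = 0.2288

Derivation:
d1 = (ln(S/K) + (r - q + 0.5*sigma^2) * T) / (sigma * sqrt(T)) = -0.71859016
d2 = d1 - sigma * sqrt(T) = -0.88887442
exp(-rT) = 0.99460013; exp(-qT) = 1.00000000
C = S_0 * exp(-qT) * N(d1) - K * exp(-rT) * N(d2)
N(d1) = 0.23619674; N(d2) = 0.18703529
C = 10.5300 * 1.00000000 * 0.23619674 - 12.1400 * 0.99460013 * 0.18703529 = 0.2288


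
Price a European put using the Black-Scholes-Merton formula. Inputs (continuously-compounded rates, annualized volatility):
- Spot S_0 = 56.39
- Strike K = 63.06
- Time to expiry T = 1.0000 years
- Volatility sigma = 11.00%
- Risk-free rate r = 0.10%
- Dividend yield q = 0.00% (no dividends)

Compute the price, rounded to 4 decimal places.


Answer: Price = 7.1452

Derivation:
d1 = (ln(S/K) + (r - q + 0.5*sigma^2) * T) / (sigma * sqrt(T)) = -0.95222560
d2 = d1 - sigma * sqrt(T) = -1.06222560
exp(-rT) = 0.99900050; exp(-qT) = 1.00000000
P = K * exp(-rT) * N(-d2) - S_0 * exp(-qT) * N(-d1)
N(-d1) = 0.82950871; N(-d2) = 0.85593336
P = 63.0600 * 0.99900050 * 0.85593336 - 56.3900 * 1.00000000 * 0.82950871 = 7.1452


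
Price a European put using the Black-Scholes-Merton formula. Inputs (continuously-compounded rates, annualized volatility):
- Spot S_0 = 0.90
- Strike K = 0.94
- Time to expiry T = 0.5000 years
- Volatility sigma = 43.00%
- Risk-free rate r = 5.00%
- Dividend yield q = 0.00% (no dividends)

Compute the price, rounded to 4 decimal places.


Answer: Price = 0.1184

Derivation:
d1 = (ln(S/K) + (r - q + 0.5*sigma^2) * T) / (sigma * sqrt(T)) = 0.09123285
d2 = d1 - sigma * sqrt(T) = -0.21282306
exp(-rT) = 0.97530991; exp(-qT) = 1.00000000
P = K * exp(-rT) * N(-d2) - S_0 * exp(-qT) * N(-d1)
N(-d1) = 0.46365379; N(-d2) = 0.58426751
P = 0.9400 * 0.97530991 * 0.58426751 - 0.9000 * 1.00000000 * 0.46365379 = 0.1184


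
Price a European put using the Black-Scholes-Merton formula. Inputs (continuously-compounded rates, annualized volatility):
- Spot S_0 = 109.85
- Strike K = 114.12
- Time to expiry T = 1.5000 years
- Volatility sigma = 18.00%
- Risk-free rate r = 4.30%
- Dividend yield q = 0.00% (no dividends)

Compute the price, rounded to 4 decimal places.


Answer: Price = 8.1547

Derivation:
d1 = (ln(S/K) + (r - q + 0.5*sigma^2) * T) / (sigma * sqrt(T)) = 0.22982234
d2 = d1 - sigma * sqrt(T) = 0.00936827
exp(-rT) = 0.93753611; exp(-qT) = 1.00000000
P = K * exp(-rT) * N(-d2) - S_0 * exp(-qT) * N(-d1)
N(-d1) = 0.40911491; N(-d2) = 0.49626266
P = 114.1200 * 0.93753611 * 0.49626266 - 109.8500 * 1.00000000 * 0.40911491 = 8.1547


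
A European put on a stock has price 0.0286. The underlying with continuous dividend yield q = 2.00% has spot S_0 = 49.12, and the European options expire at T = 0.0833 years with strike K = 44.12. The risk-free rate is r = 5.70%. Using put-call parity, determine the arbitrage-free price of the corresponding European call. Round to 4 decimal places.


Answer: Call price = 5.1558

Derivation:
Put-call parity: C - P = S_0 * exp(-qT) - K * exp(-rT).
S_0 * exp(-qT) = 49.1200 * 0.99833539 = 49.03823421
K * exp(-rT) = 44.1200 * 0.99526315 = 43.91101037
C = P + S*exp(-qT) - K*exp(-rT)
C = 0.0286 + 49.03823421 - 43.91101037 = 5.1558


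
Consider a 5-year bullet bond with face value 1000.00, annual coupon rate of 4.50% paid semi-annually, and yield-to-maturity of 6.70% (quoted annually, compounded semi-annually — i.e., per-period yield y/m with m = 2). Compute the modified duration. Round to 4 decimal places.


Coupon per period c = face * coupon_rate / m = 22.500000
Periods per year m = 2; per-period yield y/m = 0.033500
Number of cashflows N = 10
Cashflows (t years, CF_t, discount factor 1/(1+y/m)^(m*t), PV):
  t = 0.5000: CF_t = 22.500000, DF = 0.967586, PV = 21.770682
  t = 1.0000: CF_t = 22.500000, DF = 0.936222, PV = 21.065004
  t = 1.5000: CF_t = 22.500000, DF = 0.905876, PV = 20.382201
  t = 2.0000: CF_t = 22.500000, DF = 0.876512, PV = 19.721530
  t = 2.5000: CF_t = 22.500000, DF = 0.848101, PV = 19.082273
  t = 3.0000: CF_t = 22.500000, DF = 0.820611, PV = 18.463738
  t = 3.5000: CF_t = 22.500000, DF = 0.794011, PV = 17.865252
  t = 4.0000: CF_t = 22.500000, DF = 0.768274, PV = 17.286166
  t = 4.5000: CF_t = 22.500000, DF = 0.743371, PV = 16.725850
  t = 5.0000: CF_t = 1022.500000, DF = 0.719275, PV = 735.459068
Price P = sum_t PV_t = 907.821764
First compute Macaulay numerator sum_t t * PV_t:
  t * PV_t at t = 0.5000: 10.885341
  t * PV_t at t = 1.0000: 21.065004
  t * PV_t at t = 1.5000: 30.573301
  t * PV_t at t = 2.0000: 39.443059
  t * PV_t at t = 2.5000: 47.705683
  t * PV_t at t = 3.0000: 55.391214
  t * PV_t at t = 3.5000: 62.528383
  t * PV_t at t = 4.0000: 69.144663
  t * PV_t at t = 4.5000: 75.266324
  t * PV_t at t = 5.0000: 3677.295340
Macaulay duration D = 4089.298312 / 907.821764 = 4.504517
Modified duration = D / (1 + y/m) = 4.504517 / (1 + 0.033500) = 4.358507

Answer: Modified duration = 4.3585


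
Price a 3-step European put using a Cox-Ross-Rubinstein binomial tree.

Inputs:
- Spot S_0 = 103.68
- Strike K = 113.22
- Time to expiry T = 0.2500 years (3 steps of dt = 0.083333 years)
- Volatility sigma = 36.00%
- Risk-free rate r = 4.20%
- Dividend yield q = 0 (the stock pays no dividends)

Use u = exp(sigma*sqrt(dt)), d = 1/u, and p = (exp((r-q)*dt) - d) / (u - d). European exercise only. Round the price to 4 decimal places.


Answer: Price = V(0,0) = 12.3413

Derivation:
dt = T/N = 0.083333
u = exp(sigma*sqrt(dt)) = 1.109515; d = 1/u = 0.901295
p = (exp((r-q)*dt) - d) / (u - d) = 0.490881
Discount per step: exp(-r*dt) = 0.996506
Stock lattice S(k, i) with i counting down-moves:
  k=0: S(0,0) = 103.6800
  k=1: S(1,0) = 115.0345; S(1,1) = 93.4462
  k=2: S(2,0) = 127.6325; S(2,1) = 103.6800; S(2,2) = 84.2226
  k=3: S(3,0) = 141.6102; S(3,1) = 115.0345; S(3,2) = 93.4462; S(3,3) = 75.9094
Terminal payoffs V(N, i) = max(K - S_T, 0):
  V(3,0) = 0.000000; V(3,1) = 0.000000; V(3,2) = 19.773771; V(3,3) = 37.310633
Backward induction: V(k, i) = exp(-r*dt) * [p * V(k+1, i) + (1-p) * V(k+1, i+1)].
  V(2,0) = exp(-r*dt) * [p*0.000000 + (1-p)*0.000000] = 0.000000
  V(2,1) = exp(-r*dt) * [p*0.000000 + (1-p)*19.773771] = 10.032026
  V(2,2) = exp(-r*dt) * [p*19.773771 + (1-p)*37.310633] = 28.601836
  V(1,0) = exp(-r*dt) * [p*0.000000 + (1-p)*10.032026] = 5.089648
  V(1,1) = exp(-r*dt) * [p*10.032026 + (1-p)*28.601836] = 19.418183
  V(0,0) = exp(-r*dt) * [p*5.089648 + (1-p)*19.418183] = 12.341305


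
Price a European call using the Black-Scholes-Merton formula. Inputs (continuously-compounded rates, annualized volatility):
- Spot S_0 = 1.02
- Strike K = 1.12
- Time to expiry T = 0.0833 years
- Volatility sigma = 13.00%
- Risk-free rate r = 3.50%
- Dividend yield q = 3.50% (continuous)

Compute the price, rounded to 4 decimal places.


d1 = (ln(S/K) + (r - q + 0.5*sigma^2) * T) / (sigma * sqrt(T)) = -2.47392129
d2 = d1 - sigma * sqrt(T) = -2.51144155
exp(-rT) = 0.99708875; exp(-qT) = 0.99708875
C = S_0 * exp(-qT) * N(d1) - K * exp(-rT) * N(d2)
N(d1) = 0.00668196; N(d2) = 0.00601196
C = 1.0200 * 0.99708875 * 0.00668196 - 1.1200 * 0.99708875 * 0.00601196 = 0.0001

Answer: Price = 0.0001


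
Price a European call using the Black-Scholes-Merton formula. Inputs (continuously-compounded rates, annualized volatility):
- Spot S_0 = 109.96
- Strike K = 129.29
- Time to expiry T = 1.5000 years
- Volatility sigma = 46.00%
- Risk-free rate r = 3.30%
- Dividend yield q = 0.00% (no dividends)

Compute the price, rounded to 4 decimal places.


Answer: Price = 19.7986

Derivation:
d1 = (ln(S/K) + (r - q + 0.5*sigma^2) * T) / (sigma * sqrt(T)) = 0.08210888
d2 = d1 - sigma * sqrt(T) = -0.48127376
exp(-rT) = 0.95170516; exp(-qT) = 1.00000000
C = S_0 * exp(-qT) * N(d1) - K * exp(-rT) * N(d2)
N(d1) = 0.53271994; N(d2) = 0.31516097
C = 109.9600 * 1.00000000 * 0.53271994 - 129.2900 * 0.95170516 * 0.31516097 = 19.7986


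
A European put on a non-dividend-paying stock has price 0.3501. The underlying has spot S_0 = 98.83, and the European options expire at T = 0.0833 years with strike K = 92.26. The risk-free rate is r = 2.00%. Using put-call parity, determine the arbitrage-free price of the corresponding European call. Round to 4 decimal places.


Answer: Call price = 7.0737

Derivation:
Put-call parity: C - P = S_0 * exp(-qT) - K * exp(-rT).
S_0 * exp(-qT) = 98.8300 * 1.00000000 = 98.83000000
K * exp(-rT) = 92.2600 * 0.99833539 = 92.10642281
C = P + S*exp(-qT) - K*exp(-rT)
C = 0.3501 + 98.83000000 - 92.10642281 = 7.0737


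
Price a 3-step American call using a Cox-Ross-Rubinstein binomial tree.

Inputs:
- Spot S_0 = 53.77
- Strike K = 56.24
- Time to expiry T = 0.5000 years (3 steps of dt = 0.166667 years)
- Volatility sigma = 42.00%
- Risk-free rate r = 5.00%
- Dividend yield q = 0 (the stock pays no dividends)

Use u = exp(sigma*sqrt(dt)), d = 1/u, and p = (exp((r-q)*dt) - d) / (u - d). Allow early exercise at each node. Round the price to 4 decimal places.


Answer: Price = V(0,0) = 6.3380

Derivation:
dt = T/N = 0.166667
u = exp(sigma*sqrt(dt)) = 1.187042; d = 1/u = 0.842430
p = (exp((r-q)*dt) - d) / (u - d) = 0.481522
Discount per step: exp(-r*dt) = 0.991701
Stock lattice S(k, i) with i counting down-moves:
  k=0: S(0,0) = 53.7700
  k=1: S(1,0) = 63.8272; S(1,1) = 45.2975
  k=2: S(2,0) = 75.7656; S(2,1) = 53.7700; S(2,2) = 38.1600
  k=3: S(3,0) = 89.9369; S(3,1) = 63.8272; S(3,2) = 45.2975; S(3,3) = 32.1471
Terminal payoffs V(N, i) = max(S_T - K, 0):
  V(3,0) = 33.696920; V(3,1) = 7.587235; V(3,2) = 0.000000; V(3,3) = 0.000000
Backward induction: V(k, i) = exp(-r*dt) * [p * V(k+1, i) + (1-p) * V(k+1, i+1)]; then take max(V_cont, immediate exercise) for American.
  V(2,0) = exp(-r*dt) * [p*33.696920 + (1-p)*7.587235] = 19.992311; exercise = 19.525592; V(2,0) = max -> 19.992311
  V(2,1) = exp(-r*dt) * [p*7.587235 + (1-p)*0.000000] = 3.623098; exercise = 0.000000; V(2,1) = max -> 3.623098
  V(2,2) = exp(-r*dt) * [p*0.000000 + (1-p)*0.000000] = 0.000000; exercise = 0.000000; V(2,2) = max -> 0.000000
  V(1,0) = exp(-r*dt) * [p*19.992311 + (1-p)*3.623098] = 11.409748; exercise = 7.587235; V(1,0) = max -> 11.409748
  V(1,1) = exp(-r*dt) * [p*3.623098 + (1-p)*0.000000] = 1.730122; exercise = 0.000000; V(1,1) = max -> 1.730122
  V(0,0) = exp(-r*dt) * [p*11.409748 + (1-p)*1.730122] = 6.338032; exercise = 0.000000; V(0,0) = max -> 6.338032


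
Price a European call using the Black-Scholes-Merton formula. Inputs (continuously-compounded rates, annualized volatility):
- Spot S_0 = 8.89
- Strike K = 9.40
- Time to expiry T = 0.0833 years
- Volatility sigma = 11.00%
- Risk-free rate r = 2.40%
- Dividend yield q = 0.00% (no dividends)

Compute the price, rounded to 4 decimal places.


Answer: Price = 0.0054

Derivation:
d1 = (ln(S/K) + (r - q + 0.5*sigma^2) * T) / (sigma * sqrt(T)) = -1.67820399
d2 = d1 - sigma * sqrt(T) = -1.70995190
exp(-rT) = 0.99800280; exp(-qT) = 1.00000000
C = S_0 * exp(-qT) * N(d1) - K * exp(-rT) * N(d2)
N(d1) = 0.04665364; N(d2) = 0.04363738
C = 8.8900 * 1.00000000 * 0.04665364 - 9.4000 * 0.99800280 * 0.04363738 = 0.0054


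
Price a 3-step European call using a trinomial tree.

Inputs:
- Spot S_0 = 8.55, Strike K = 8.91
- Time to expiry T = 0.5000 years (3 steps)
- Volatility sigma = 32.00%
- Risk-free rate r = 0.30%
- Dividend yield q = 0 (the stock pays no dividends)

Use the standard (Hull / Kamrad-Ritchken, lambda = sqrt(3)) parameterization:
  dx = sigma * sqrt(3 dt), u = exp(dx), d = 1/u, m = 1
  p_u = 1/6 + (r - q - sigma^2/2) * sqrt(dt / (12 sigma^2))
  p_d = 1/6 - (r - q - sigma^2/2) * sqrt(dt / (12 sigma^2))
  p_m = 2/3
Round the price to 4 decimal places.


dt = T/N = 0.166667; dx = sigma*sqrt(3*dt) = 0.226274
u = exp(dx) = 1.253919; d = 1/u = 0.797499
p_u = 0.148915, p_m = 0.666667, p_d = 0.184418
Discount per step: exp(-r*dt) = 0.999500
Stock lattice S(k, j) with j the centered position index:
  k=0: S(0,+0) = 8.5500
  k=1: S(1,-1) = 6.8186; S(1,+0) = 8.5500; S(1,+1) = 10.7210
  k=2: S(2,-2) = 5.4378; S(2,-1) = 6.8186; S(2,+0) = 8.5500; S(2,+1) = 10.7210; S(2,+2) = 13.4433
  k=3: S(3,-3) = 4.3367; S(3,-2) = 5.4378; S(3,-1) = 6.8186; S(3,+0) = 8.5500; S(3,+1) = 10.7210; S(3,+2) = 13.4433; S(3,+3) = 16.8568
Terminal payoffs V(N, j) = max(S_T - K, 0):
  V(3,-3) = 0.000000; V(3,-2) = 0.000000; V(3,-1) = 0.000000; V(3,+0) = 0.000000; V(3,+1) = 1.811011; V(3,+2) = 4.533284; V(3,+3) = 7.946794
Backward induction: V(k, j) = exp(-r*dt) * [p_u * V(k+1, j+1) + p_m * V(k+1, j) + p_d * V(k+1, j-1)]
  V(2,-2) = exp(-r*dt) * [p_u*0.000000 + p_m*0.000000 + p_d*0.000000] = 0.000000
  V(2,-1) = exp(-r*dt) * [p_u*0.000000 + p_m*0.000000 + p_d*0.000000] = 0.000000
  V(2,+0) = exp(-r*dt) * [p_u*1.811011 + p_m*0.000000 + p_d*0.000000] = 0.269552
  V(2,+1) = exp(-r*dt) * [p_u*4.533284 + p_m*1.811011 + p_d*0.000000] = 1.881475
  V(2,+2) = exp(-r*dt) * [p_u*7.946794 + p_m*4.533284 + p_d*1.811011] = 4.537302
  V(1,-1) = exp(-r*dt) * [p_u*0.269552 + p_m*0.000000 + p_d*0.000000] = 0.040120
  V(1,+0) = exp(-r*dt) * [p_u*1.881475 + p_m*0.269552 + p_d*0.000000] = 0.459652
  V(1,+1) = exp(-r*dt) * [p_u*4.537302 + p_m*1.881475 + p_d*0.269552] = 1.978711
  V(0,+0) = exp(-r*dt) * [p_u*1.978711 + p_m*0.459652 + p_d*0.040120] = 0.608190

Answer: Price = V(0,0) = 0.6082


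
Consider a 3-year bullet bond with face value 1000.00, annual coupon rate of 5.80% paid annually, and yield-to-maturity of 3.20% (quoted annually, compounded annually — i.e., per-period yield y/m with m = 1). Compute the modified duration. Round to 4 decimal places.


Coupon per period c = face * coupon_rate / m = 58.000000
Periods per year m = 1; per-period yield y/m = 0.032000
Number of cashflows N = 3
Cashflows (t years, CF_t, discount factor 1/(1+y/m)^(m*t), PV):
  t = 1.0000: CF_t = 58.000000, DF = 0.968992, PV = 56.201550
  t = 2.0000: CF_t = 58.000000, DF = 0.938946, PV = 54.458867
  t = 3.0000: CF_t = 1058.000000, DF = 0.909831, PV = 962.601592
Price P = sum_t PV_t = 1073.262010
First compute Macaulay numerator sum_t t * PV_t:
  t * PV_t at t = 1.0000: 56.201550
  t * PV_t at t = 2.0000: 108.917733
  t * PV_t at t = 3.0000: 2887.804777
Macaulay duration D = 3052.924061 / 1073.262010 = 2.844528
Modified duration = D / (1 + y/m) = 2.844528 / (1 + 0.032000) = 2.756326

Answer: Modified duration = 2.7563


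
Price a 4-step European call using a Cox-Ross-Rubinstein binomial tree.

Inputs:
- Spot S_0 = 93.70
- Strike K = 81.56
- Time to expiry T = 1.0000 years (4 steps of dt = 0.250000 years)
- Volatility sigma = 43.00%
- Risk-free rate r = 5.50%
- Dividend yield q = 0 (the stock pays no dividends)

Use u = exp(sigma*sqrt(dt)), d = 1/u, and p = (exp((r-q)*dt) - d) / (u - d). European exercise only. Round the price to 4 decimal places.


Answer: Price = V(0,0) = 24.7372

Derivation:
dt = T/N = 0.250000
u = exp(sigma*sqrt(dt)) = 1.239862; d = 1/u = 0.806541
p = (exp((r-q)*dt) - d) / (u - d) = 0.478407
Discount per step: exp(-r*dt) = 0.986344
Stock lattice S(k, i) with i counting down-moves:
  k=0: S(0,0) = 93.7000
  k=1: S(1,0) = 116.1751; S(1,1) = 75.5729
  k=2: S(2,0) = 144.0410; S(2,1) = 93.7000; S(2,2) = 60.9527
  k=3: S(3,0) = 178.5910; S(3,1) = 116.1751; S(3,2) = 75.5729; S(3,3) = 49.1609
  k=4: S(4,0) = 221.4282; S(4,1) = 144.0410; S(4,2) = 93.7000; S(4,3) = 60.9527; S(4,4) = 39.6503
Terminal payoffs V(N, i) = max(S_T - K, 0):
  V(4,0) = 139.868157; V(4,1) = 62.481030; V(4,2) = 12.140000; V(4,3) = 0.000000; V(4,4) = 0.000000
Backward induction: V(k, i) = exp(-r*dt) * [p * V(k+1, i) + (1-p) * V(k+1, i+1)].
  V(3,0) = exp(-r*dt) * [p*139.868157 + (1-p)*62.481030] = 98.144760
  V(3,1) = exp(-r*dt) * [p*62.481030 + (1-p)*12.140000] = 35.728835
  V(3,2) = exp(-r*dt) * [p*12.140000 + (1-p)*0.000000] = 5.728549
  V(3,3) = exp(-r*dt) * [p*0.000000 + (1-p)*0.000000] = 0.000000
  V(2,0) = exp(-r*dt) * [p*98.144760 + (1-p)*35.728835] = 64.693371
  V(2,1) = exp(-r*dt) * [p*35.728835 + (1-p)*5.728549] = 19.806672
  V(2,2) = exp(-r*dt) * [p*5.728549 + (1-p)*0.000000] = 2.703153
  V(1,0) = exp(-r*dt) * [p*64.693371 + (1-p)*19.806672] = 40.717055
  V(1,1) = exp(-r*dt) * [p*19.806672 + (1-p)*2.703153] = 10.736943
  V(0,0) = exp(-r*dt) * [p*40.717055 + (1-p)*10.736943] = 24.737153


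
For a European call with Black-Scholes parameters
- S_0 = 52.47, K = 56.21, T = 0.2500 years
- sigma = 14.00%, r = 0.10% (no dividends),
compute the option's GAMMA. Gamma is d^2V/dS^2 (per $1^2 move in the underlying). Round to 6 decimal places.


Answer: Gamma = 0.069497

Derivation:
d1 = -0.9450442759; d2 = -1.0150442759
phi(d1) = 0.2552548363; exp(-qT) = 1.0000000000; exp(-rT) = 0.9997500312
Gamma = exp(-qT) * phi(d1) / (S * sigma * sqrt(T)) = 1.0000000000 * 0.2552548363 / (52.4700 * 0.1400 * 0.5000000000) = 0.069497


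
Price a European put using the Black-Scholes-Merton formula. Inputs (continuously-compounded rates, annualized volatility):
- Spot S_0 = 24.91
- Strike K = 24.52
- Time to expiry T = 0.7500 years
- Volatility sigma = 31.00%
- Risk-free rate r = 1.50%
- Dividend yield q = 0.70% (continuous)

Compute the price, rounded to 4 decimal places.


Answer: Price = 2.3591

Derivation:
d1 = (ln(S/K) + (r - q + 0.5*sigma^2) * T) / (sigma * sqrt(T)) = 0.21536178
d2 = d1 - sigma * sqrt(T) = -0.05310610
exp(-rT) = 0.98881304; exp(-qT) = 0.99476376
P = K * exp(-rT) * N(-d2) - S_0 * exp(-qT) * N(-d1)
N(-d1) = 0.41474263; N(-d2) = 0.52117631
P = 24.5200 * 0.98881304 * 0.52117631 - 24.9100 * 0.99476376 * 0.41474263 = 2.3591


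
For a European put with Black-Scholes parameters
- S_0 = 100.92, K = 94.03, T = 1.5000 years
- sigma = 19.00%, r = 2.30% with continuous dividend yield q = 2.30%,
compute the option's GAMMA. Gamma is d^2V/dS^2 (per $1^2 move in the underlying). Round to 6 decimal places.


Answer: Gamma = 0.015025

Derivation:
d1 = 0.4202346471; d2 = 0.1875331216
phi(d1) = 0.3652266670; exp(-qT) = 0.9660883397; exp(-rT) = 0.9660883397
Gamma = exp(-qT) * phi(d1) / (S * sigma * sqrt(T)) = 0.9660883397 * 0.3652266670 / (100.9200 * 0.1900 * 1.2247448714) = 0.015025


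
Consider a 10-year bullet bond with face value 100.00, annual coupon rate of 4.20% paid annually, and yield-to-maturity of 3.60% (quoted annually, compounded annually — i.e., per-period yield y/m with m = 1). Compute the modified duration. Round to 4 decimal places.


Coupon per period c = face * coupon_rate / m = 4.200000
Periods per year m = 1; per-period yield y/m = 0.036000
Number of cashflows N = 10
Cashflows (t years, CF_t, discount factor 1/(1+y/m)^(m*t), PV):
  t = 1.0000: CF_t = 4.200000, DF = 0.965251, PV = 4.054054
  t = 2.0000: CF_t = 4.200000, DF = 0.931709, PV = 3.913180
  t = 3.0000: CF_t = 4.200000, DF = 0.899333, PV = 3.777200
  t = 4.0000: CF_t = 4.200000, DF = 0.868082, PV = 3.645946
  t = 5.0000: CF_t = 4.200000, DF = 0.837917, PV = 3.519253
  t = 6.0000: CF_t = 4.200000, DF = 0.808801, PV = 3.396963
  t = 7.0000: CF_t = 4.200000, DF = 0.780696, PV = 3.278921
  t = 8.0000: CF_t = 4.200000, DF = 0.753567, PV = 3.164982
  t = 9.0000: CF_t = 4.200000, DF = 0.727381, PV = 3.055002
  t = 10.0000: CF_t = 104.200000, DF = 0.702106, PV = 73.159405
Price P = sum_t PV_t = 104.964906
First compute Macaulay numerator sum_t t * PV_t:
  t * PV_t at t = 1.0000: 4.054054
  t * PV_t at t = 2.0000: 7.826359
  t * PV_t at t = 3.0000: 11.331601
  t * PV_t at t = 4.0000: 14.583785
  t * PV_t at t = 5.0000: 17.596266
  t * PV_t at t = 6.0000: 20.381775
  t * PV_t at t = 7.0000: 22.952450
  t * PV_t at t = 8.0000: 25.319856
  t * PV_t at t = 9.0000: 27.495018
  t * PV_t at t = 10.0000: 731.594050
Macaulay duration D = 883.135214 / 104.964906 = 8.413624
Modified duration = D / (1 + y/m) = 8.413624 / (1 + 0.036000) = 8.121258

Answer: Modified duration = 8.1213


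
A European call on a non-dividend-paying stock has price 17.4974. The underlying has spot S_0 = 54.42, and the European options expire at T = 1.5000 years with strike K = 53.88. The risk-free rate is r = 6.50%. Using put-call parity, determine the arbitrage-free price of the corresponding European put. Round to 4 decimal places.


Answer: Put price = 11.9521

Derivation:
Put-call parity: C - P = S_0 * exp(-qT) - K * exp(-rT).
S_0 * exp(-qT) = 54.4200 * 1.00000000 = 54.42000000
K * exp(-rT) = 53.8800 * 0.90710234 = 48.87467416
P = C - S*exp(-qT) + K*exp(-rT)
P = 17.4974 - 54.42000000 + 48.87467416 = 11.9521


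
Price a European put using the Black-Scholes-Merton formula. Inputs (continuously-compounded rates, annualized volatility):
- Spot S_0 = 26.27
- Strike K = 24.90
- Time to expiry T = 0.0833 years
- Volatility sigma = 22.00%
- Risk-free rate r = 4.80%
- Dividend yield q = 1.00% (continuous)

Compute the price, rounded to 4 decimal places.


d1 = (ln(S/K) + (r - q + 0.5*sigma^2) * T) / (sigma * sqrt(T)) = 0.92511687
d2 = d1 - sigma * sqrt(T) = 0.86162104
exp(-rT) = 0.99600958; exp(-qT) = 0.99916735
P = K * exp(-rT) * N(-d2) - S_0 * exp(-qT) * N(-d1)
N(-d1) = 0.17745256; N(-d2) = 0.19444804
P = 24.9000 * 0.99600958 * 0.19444804 - 26.2700 * 0.99916735 * 0.17745256 = 0.1646

Answer: Price = 0.1646


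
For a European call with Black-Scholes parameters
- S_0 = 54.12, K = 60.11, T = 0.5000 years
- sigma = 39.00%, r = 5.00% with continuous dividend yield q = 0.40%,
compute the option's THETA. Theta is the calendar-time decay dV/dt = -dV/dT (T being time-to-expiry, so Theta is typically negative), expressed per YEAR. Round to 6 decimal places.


Answer: Theta = -6.745305

Derivation:
d1 = -0.1593616117; d2 = -0.4351332563
phi(d1) = 0.3939085139; exp(-qT) = 0.9980019987; exp(-rT) = 0.9753099120
Theta = -S*exp(-qT)*phi(d1)*sigma/(2*sqrt(T)) - r*K*exp(-rT)*N(d2) + q*S*exp(-qT)*N(d1)
N(d1) = 0.4366919909; N(d2) = 0.3317328527; sqrt(T) = 0.7071067812
Term 1 = -54.1200 * 0.9980019987 * 0.3939085139 * 0.3900 / (2 * 0.7071067812) = -5.8672443560
Term 2 = -0.0500 * 60.1100 * 0.9753099120 * 0.3317328527 = -0.9724065010
Term 3 = 0.0040 * 54.1200 * 0.9980019987 * 0.4366919909 = 0.0943462010
Theta = -5.8672443560 + (-0.9724065010) + (0.0943462010) = -6.745305


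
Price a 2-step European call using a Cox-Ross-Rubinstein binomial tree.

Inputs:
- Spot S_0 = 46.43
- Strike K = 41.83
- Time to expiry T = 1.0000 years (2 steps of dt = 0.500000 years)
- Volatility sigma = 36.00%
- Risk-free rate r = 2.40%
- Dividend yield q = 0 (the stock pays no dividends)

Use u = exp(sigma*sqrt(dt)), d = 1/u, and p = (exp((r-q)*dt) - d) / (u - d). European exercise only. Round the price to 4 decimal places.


dt = T/N = 0.500000
u = exp(sigma*sqrt(dt)) = 1.289892; d = 1/u = 0.775259
p = (exp((r-q)*dt) - d) / (u - d) = 0.460160
Discount per step: exp(-r*dt) = 0.988072
Stock lattice S(k, i) with i counting down-moves:
  k=0: S(0,0) = 46.4300
  k=1: S(1,0) = 59.8897; S(1,1) = 35.9953
  k=2: S(2,0) = 77.2512; S(2,1) = 46.4300; S(2,2) = 27.9056
Terminal payoffs V(N, i) = max(S_T - K, 0):
  V(2,0) = 35.421218; V(2,1) = 4.600000; V(2,2) = 0.000000
Backward induction: V(k, i) = exp(-r*dt) * [p * V(k+1, i) + (1-p) * V(k+1, i+1)].
  V(1,0) = exp(-r*dt) * [p*35.421218 + (1-p)*4.600000] = 18.558643
  V(1,1) = exp(-r*dt) * [p*4.600000 + (1-p)*0.000000] = 2.091486
  V(0,0) = exp(-r*dt) * [p*18.558643 + (1-p)*2.091486] = 9.553676

Answer: Price = V(0,0) = 9.5537


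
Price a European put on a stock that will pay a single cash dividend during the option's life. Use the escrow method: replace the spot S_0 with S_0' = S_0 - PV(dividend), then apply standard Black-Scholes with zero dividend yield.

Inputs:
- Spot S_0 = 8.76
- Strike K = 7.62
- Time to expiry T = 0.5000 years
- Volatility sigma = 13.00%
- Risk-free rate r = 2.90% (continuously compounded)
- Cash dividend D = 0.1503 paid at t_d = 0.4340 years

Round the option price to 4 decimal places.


Answer: Price = 0.0222

Derivation:
PV(D) = D * exp(-r * t_d) = 0.1503 * 0.98749287 = 0.14842018
S_0' = S_0 - PV(D) = 8.7600 - 0.14842018 = 8.61157982
d1 = (ln(S_0'/K) + (r + sigma^2/2)*T) / (sigma*sqrt(T)) = 1.53449154
d2 = d1 - sigma*sqrt(T) = 1.44256766
exp(-rT) = 0.98560462
N(-d1) = 0.06245439; N(-d2) = 0.07457115
P = K * exp(-rT) * N(-d2) - S_0' * N(-d1) = 7.6200 * 0.98560462 * 0.07457115 - 8.61157982 * 0.06245439 = 0.0222


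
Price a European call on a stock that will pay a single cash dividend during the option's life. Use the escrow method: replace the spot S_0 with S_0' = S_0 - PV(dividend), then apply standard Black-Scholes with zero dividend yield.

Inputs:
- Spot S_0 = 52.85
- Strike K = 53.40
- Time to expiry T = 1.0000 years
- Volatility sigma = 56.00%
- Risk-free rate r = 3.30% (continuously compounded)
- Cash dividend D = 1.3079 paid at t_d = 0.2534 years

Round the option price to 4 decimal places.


Answer: Price = 11.3244

Derivation:
PV(D) = D * exp(-r * t_d) = 1.3079 * 0.99167267 = 1.29700868
S_0' = S_0 - PV(D) = 52.8500 - 1.29700868 = 51.55299132
d1 = (ln(S_0'/K) + (r + sigma^2/2)*T) / (sigma*sqrt(T)) = 0.27607052
d2 = d1 - sigma*sqrt(T) = -0.28392948
exp(-rT) = 0.96753856
N(d1) = 0.60875305; N(d2) = 0.38823221
C = S_0' * N(d1) - K * exp(-rT) * N(d2) = 51.55299132 * 0.60875305 - 53.4000 * 0.96753856 * 0.38823221 = 11.3244


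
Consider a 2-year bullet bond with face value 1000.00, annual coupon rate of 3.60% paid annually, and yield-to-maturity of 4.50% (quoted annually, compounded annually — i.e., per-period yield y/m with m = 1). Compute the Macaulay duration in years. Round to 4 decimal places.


Coupon per period c = face * coupon_rate / m = 36.000000
Periods per year m = 1; per-period yield y/m = 0.045000
Number of cashflows N = 2
Cashflows (t years, CF_t, discount factor 1/(1+y/m)^(m*t), PV):
  t = 1.0000: CF_t = 36.000000, DF = 0.956938, PV = 34.449761
  t = 2.0000: CF_t = 1036.000000, DF = 0.915730, PV = 948.696229
Price P = sum_t PV_t = 983.145990
Macaulay numerator sum_t t * PV_t:
  t * PV_t at t = 1.0000: 34.449761
  t * PV_t at t = 2.0000: 1897.392459
Macaulay duration D = (sum_t t * PV_t) / P = 1931.842220 / 983.145990 = 1.964960

Answer: Macaulay duration = 1.9650 years


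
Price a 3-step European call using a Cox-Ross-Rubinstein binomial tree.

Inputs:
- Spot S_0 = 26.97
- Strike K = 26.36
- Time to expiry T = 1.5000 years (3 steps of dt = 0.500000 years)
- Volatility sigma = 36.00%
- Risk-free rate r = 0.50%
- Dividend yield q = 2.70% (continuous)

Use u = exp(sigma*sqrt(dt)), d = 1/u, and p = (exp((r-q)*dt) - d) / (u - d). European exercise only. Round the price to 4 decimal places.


dt = T/N = 0.500000
u = exp(sigma*sqrt(dt)) = 1.289892; d = 1/u = 0.775259
p = (exp((r-q)*dt) - d) / (u - d) = 0.415445
Discount per step: exp(-r*dt) = 0.997503
Stock lattice S(k, i) with i counting down-moves:
  k=0: S(0,0) = 26.9700
  k=1: S(1,0) = 34.7884; S(1,1) = 20.9087
  k=2: S(2,0) = 44.8733; S(2,1) = 26.9700; S(2,2) = 16.2097
  k=3: S(3,0) = 57.8817; S(3,1) = 34.7884; S(3,2) = 20.9087; S(3,3) = 12.5667
Terminal payoffs V(N, i) = max(S_T - K, 0):
  V(3,0) = 31.521653; V(3,1) = 8.428385; V(3,2) = 0.000000; V(3,3) = 0.000000
Backward induction: V(k, i) = exp(-r*dt) * [p * V(k+1, i) + (1-p) * V(k+1, i+1)].
  V(2,0) = exp(-r*dt) * [p*31.521653 + (1-p)*8.428385] = 17.977357
  V(2,1) = exp(-r*dt) * [p*8.428385 + (1-p)*0.000000] = 3.492784
  V(2,2) = exp(-r*dt) * [p*0.000000 + (1-p)*0.000000] = 0.000000
  V(1,0) = exp(-r*dt) * [p*17.977357 + (1-p)*3.492784] = 9.486574
  V(1,1) = exp(-r*dt) * [p*3.492784 + (1-p)*0.000000] = 1.447435
  V(0,0) = exp(-r*dt) * [p*9.486574 + (1-p)*1.447435] = 4.775298

Answer: Price = V(0,0) = 4.7753


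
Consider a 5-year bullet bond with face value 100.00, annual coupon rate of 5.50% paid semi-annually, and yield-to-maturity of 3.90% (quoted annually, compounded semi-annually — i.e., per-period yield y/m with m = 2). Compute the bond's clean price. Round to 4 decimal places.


Answer: Price = 107.2049

Derivation:
Coupon per period c = face * coupon_rate / m = 2.750000
Periods per year m = 2; per-period yield y/m = 0.019500
Number of cashflows N = 10
Cashflows (t years, CF_t, discount factor 1/(1+y/m)^(m*t), PV):
  t = 0.5000: CF_t = 2.750000, DF = 0.980873, PV = 2.697401
  t = 1.0000: CF_t = 2.750000, DF = 0.962112, PV = 2.645807
  t = 1.5000: CF_t = 2.750000, DF = 0.943709, PV = 2.595201
  t = 2.0000: CF_t = 2.750000, DF = 0.925659, PV = 2.545563
  t = 2.5000: CF_t = 2.750000, DF = 0.907954, PV = 2.496874
  t = 3.0000: CF_t = 2.750000, DF = 0.890588, PV = 2.449116
  t = 3.5000: CF_t = 2.750000, DF = 0.873553, PV = 2.402271
  t = 4.0000: CF_t = 2.750000, DF = 0.856845, PV = 2.356323
  t = 4.5000: CF_t = 2.750000, DF = 0.840456, PV = 2.311254
  t = 5.0000: CF_t = 102.750000, DF = 0.824380, PV = 84.705094
Price P = sum_t PV_t = 107.204903


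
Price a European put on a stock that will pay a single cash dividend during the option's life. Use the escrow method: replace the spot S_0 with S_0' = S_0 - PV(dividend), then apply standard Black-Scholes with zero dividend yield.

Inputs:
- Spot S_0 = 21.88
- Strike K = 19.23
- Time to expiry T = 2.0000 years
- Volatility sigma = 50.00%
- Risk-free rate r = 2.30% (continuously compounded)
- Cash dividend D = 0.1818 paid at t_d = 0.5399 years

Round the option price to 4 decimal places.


Answer: Price = 4.0148

Derivation:
PV(D) = D * exp(-r * t_d) = 0.1818 * 0.98765908 = 0.17955642
S_0' = S_0 - PV(D) = 21.8800 - 0.17955642 = 21.70044358
d1 = (ln(S_0'/K) + (r + sigma^2/2)*T) / (sigma*sqrt(T)) = 0.58953068
d2 = d1 - sigma*sqrt(T) = -0.11757610
exp(-rT) = 0.95504196
N(-d1) = 0.27775267; N(-d2) = 0.54679823
P = K * exp(-rT) * N(-d2) - S_0' * N(-d1) = 19.2300 * 0.95504196 * 0.54679823 - 21.70044358 * 0.27775267 = 4.0148


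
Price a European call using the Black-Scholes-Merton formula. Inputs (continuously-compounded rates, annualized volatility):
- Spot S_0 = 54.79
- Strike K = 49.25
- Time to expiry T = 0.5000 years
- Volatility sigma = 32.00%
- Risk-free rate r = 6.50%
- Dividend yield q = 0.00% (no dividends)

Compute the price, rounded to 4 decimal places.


d1 = (ln(S/K) + (r - q + 0.5*sigma^2) * T) / (sigma * sqrt(T)) = 0.72787065
d2 = d1 - sigma * sqrt(T) = 0.50159648
exp(-rT) = 0.96802245; exp(-qT) = 1.00000000
C = S_0 * exp(-qT) * N(d1) - K * exp(-rT) * N(d2)
N(d1) = 0.76665362; N(d2) = 0.69202430
C = 54.7900 * 1.00000000 * 0.76665362 - 49.2500 * 0.96802245 * 0.69202430 = 9.0126

Answer: Price = 9.0126


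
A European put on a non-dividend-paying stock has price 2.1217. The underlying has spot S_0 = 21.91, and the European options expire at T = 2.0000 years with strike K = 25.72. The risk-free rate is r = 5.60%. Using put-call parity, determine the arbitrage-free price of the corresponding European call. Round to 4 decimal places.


Answer: Call price = 1.0369

Derivation:
Put-call parity: C - P = S_0 * exp(-qT) - K * exp(-rT).
S_0 * exp(-qT) = 21.9100 * 1.00000000 = 21.91000000
K * exp(-rT) = 25.7200 * 0.89404426 = 22.99481830
C = P + S*exp(-qT) - K*exp(-rT)
C = 2.1217 + 21.91000000 - 22.99481830 = 1.0369


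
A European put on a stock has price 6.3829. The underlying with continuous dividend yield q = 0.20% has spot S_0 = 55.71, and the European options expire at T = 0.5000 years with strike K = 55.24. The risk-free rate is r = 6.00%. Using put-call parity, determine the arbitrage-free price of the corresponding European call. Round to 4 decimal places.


Put-call parity: C - P = S_0 * exp(-qT) - K * exp(-rT).
S_0 * exp(-qT) = 55.7100 * 0.99900050 = 55.65431785
K * exp(-rT) = 55.2400 * 0.97044553 = 53.60741127
C = P + S*exp(-qT) - K*exp(-rT)
C = 6.3829 + 55.65431785 - 53.60741127 = 8.4298

Answer: Call price = 8.4298


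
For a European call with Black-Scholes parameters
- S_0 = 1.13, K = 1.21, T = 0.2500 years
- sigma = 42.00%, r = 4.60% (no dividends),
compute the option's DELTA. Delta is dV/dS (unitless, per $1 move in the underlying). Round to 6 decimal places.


Answer: Delta = 0.434092

Derivation:
d1 = -0.1659653661; d2 = -0.3759653661
phi(d1) = 0.3934856086; exp(-qT) = 1.0000000000; exp(-rT) = 0.9885658722
N(d1) = 0.4340921030
Delta = exp(-qT) * N(d1) = 1.0000000000 * 0.4340921030 = 0.434092


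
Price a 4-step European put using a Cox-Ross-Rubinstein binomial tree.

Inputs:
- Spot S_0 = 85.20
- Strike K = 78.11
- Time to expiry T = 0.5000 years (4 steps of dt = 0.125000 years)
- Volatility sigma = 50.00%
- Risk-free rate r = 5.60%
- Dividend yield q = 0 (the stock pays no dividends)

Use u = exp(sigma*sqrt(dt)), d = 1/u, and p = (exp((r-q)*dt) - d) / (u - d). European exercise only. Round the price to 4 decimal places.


dt = T/N = 0.125000
u = exp(sigma*sqrt(dt)) = 1.193365; d = 1/u = 0.837967
p = (exp((r-q)*dt) - d) / (u - d) = 0.475686
Discount per step: exp(-r*dt) = 0.993024
Stock lattice S(k, i) with i counting down-moves:
  k=0: S(0,0) = 85.2000
  k=1: S(1,0) = 101.6747; S(1,1) = 71.3948
  k=2: S(2,0) = 121.3349; S(2,1) = 85.2000; S(2,2) = 59.8265
  k=3: S(3,0) = 144.7968; S(3,1) = 101.6747; S(3,2) = 71.3948; S(3,3) = 50.1326
  k=4: S(4,0) = 172.7954; S(4,1) = 121.3349; S(4,2) = 85.2000; S(4,3) = 59.8265; S(4,4) = 42.0095
Terminal payoffs V(N, i) = max(K - S_T, 0):
  V(4,0) = 0.000000; V(4,1) = 0.000000; V(4,2) = 0.000000; V(4,3) = 18.283540; V(4,4) = 36.100547
Backward induction: V(k, i) = exp(-r*dt) * [p * V(k+1, i) + (1-p) * V(k+1, i+1)].
  V(3,0) = exp(-r*dt) * [p*0.000000 + (1-p)*0.000000] = 0.000000
  V(3,1) = exp(-r*dt) * [p*0.000000 + (1-p)*0.000000] = 0.000000
  V(3,2) = exp(-r*dt) * [p*0.000000 + (1-p)*18.283540] = 9.519448
  V(3,3) = exp(-r*dt) * [p*18.283540 + (1-p)*36.100547] = 27.432547
  V(2,0) = exp(-r*dt) * [p*0.000000 + (1-p)*0.000000] = 0.000000
  V(2,1) = exp(-r*dt) * [p*0.000000 + (1-p)*9.519448] = 4.956364
  V(2,2) = exp(-r*dt) * [p*9.519448 + (1-p)*27.432547] = 18.779620
  V(1,0) = exp(-r*dt) * [p*0.000000 + (1-p)*4.956364] = 2.580564
  V(1,1) = exp(-r*dt) * [p*4.956364 + (1-p)*18.779620] = 12.118962
  V(0,0) = exp(-r*dt) * [p*2.580564 + (1-p)*12.118962] = 7.528794

Answer: Price = V(0,0) = 7.5288


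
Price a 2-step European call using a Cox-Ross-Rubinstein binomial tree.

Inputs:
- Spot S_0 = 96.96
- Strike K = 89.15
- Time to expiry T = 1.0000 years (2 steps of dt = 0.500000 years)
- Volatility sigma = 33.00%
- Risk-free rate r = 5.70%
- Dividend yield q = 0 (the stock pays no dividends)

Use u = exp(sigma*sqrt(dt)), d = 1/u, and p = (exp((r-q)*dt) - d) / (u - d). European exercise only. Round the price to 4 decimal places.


Answer: Price = V(0,0) = 19.3555

Derivation:
dt = T/N = 0.500000
u = exp(sigma*sqrt(dt)) = 1.262817; d = 1/u = 0.791880
p = (exp((r-q)*dt) - d) / (u - d) = 0.503315
Discount per step: exp(-r*dt) = 0.971902
Stock lattice S(k, i) with i counting down-moves:
  k=0: S(0,0) = 96.9600
  k=1: S(1,0) = 122.4428; S(1,1) = 76.7807
  k=2: S(2,0) = 154.6229; S(2,1) = 96.9600; S(2,2) = 60.8011
Terminal payoffs V(N, i) = max(S_T - K, 0):
  V(2,0) = 65.472861; V(2,1) = 7.810000; V(2,2) = 0.000000
Backward induction: V(k, i) = exp(-r*dt) * [p * V(k+1, i) + (1-p) * V(k+1, i+1)].
  V(1,0) = exp(-r*dt) * [p*65.472861 + (1-p)*7.810000] = 35.797683
  V(1,1) = exp(-r*dt) * [p*7.810000 + (1-p)*0.000000] = 3.820443
  V(0,0) = exp(-r*dt) * [p*35.797683 + (1-p)*3.820443] = 19.355506


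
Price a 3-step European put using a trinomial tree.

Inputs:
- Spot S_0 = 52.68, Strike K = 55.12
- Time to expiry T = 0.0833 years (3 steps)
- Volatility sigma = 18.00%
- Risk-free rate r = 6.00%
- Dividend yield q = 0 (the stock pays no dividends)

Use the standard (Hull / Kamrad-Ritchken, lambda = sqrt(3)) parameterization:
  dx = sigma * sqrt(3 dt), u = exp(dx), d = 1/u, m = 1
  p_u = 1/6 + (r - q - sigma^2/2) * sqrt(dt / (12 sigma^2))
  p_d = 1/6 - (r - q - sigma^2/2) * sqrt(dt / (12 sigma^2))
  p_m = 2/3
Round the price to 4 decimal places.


Answer: Price = V(0,0) = 2.5052

Derivation:
dt = T/N = 0.027767; dx = sigma*sqrt(3*dt) = 0.051951
u = exp(dx) = 1.053324; d = 1/u = 0.949375
p_u = 0.178372, p_m = 0.666667, p_d = 0.154962
Discount per step: exp(-r*dt) = 0.998335
Stock lattice S(k, j) with j the centered position index:
  k=0: S(0,+0) = 52.6800
  k=1: S(1,-1) = 50.0131; S(1,+0) = 52.6800; S(1,+1) = 55.4891
  k=2: S(2,-2) = 47.4812; S(2,-1) = 50.0131; S(2,+0) = 52.6800; S(2,+1) = 55.4891; S(2,+2) = 58.4480
  k=3: S(3,-3) = 45.0775; S(3,-2) = 47.4812; S(3,-1) = 50.0131; S(3,+0) = 52.6800; S(3,+1) = 55.4891; S(3,+2) = 58.4480; S(3,+3) = 61.5647
Terminal payoffs V(N, j) = max(K - S_T, 0):
  V(3,-3) = 10.042534; V(3,-2) = 7.638811; V(3,-1) = 5.106911; V(3,+0) = 2.440000; V(3,+1) = 0.000000; V(3,+2) = 0.000000; V(3,+3) = 0.000000
Backward induction: V(k, j) = exp(-r*dt) * [p_u * V(k+1, j+1) + p_m * V(k+1, j) + p_d * V(k+1, j-1)]
  V(2,-2) = exp(-r*dt) * [p_u*5.106911 + p_m*7.638811 + p_d*10.042534] = 7.547092
  V(2,-1) = exp(-r*dt) * [p_u*2.440000 + p_m*5.106911 + p_d*7.638811] = 5.015195
  V(2,+0) = exp(-r*dt) * [p_u*0.000000 + p_m*2.440000 + p_d*5.106911] = 2.414017
  V(2,+1) = exp(-r*dt) * [p_u*0.000000 + p_m*0.000000 + p_d*2.440000] = 0.377477
  V(2,+2) = exp(-r*dt) * [p_u*0.000000 + p_m*0.000000 + p_d*0.000000] = 0.000000
  V(1,-1) = exp(-r*dt) * [p_u*2.414017 + p_m*5.015195 + p_d*7.547092] = 4.935336
  V(1,+0) = exp(-r*dt) * [p_u*0.377477 + p_m*2.414017 + p_d*5.015195] = 2.449754
  V(1,+1) = exp(-r*dt) * [p_u*0.000000 + p_m*0.377477 + p_d*2.414017] = 0.624690
  V(0,+0) = exp(-r*dt) * [p_u*0.624690 + p_m*2.449754 + p_d*4.935336] = 2.505207


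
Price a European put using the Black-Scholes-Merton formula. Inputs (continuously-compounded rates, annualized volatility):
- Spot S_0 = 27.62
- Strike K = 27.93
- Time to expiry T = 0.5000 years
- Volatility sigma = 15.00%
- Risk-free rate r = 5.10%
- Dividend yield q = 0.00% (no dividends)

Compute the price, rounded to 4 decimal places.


Answer: Price = 0.9738

Derivation:
d1 = (ln(S/K) + (r - q + 0.5*sigma^2) * T) / (sigma * sqrt(T)) = 0.18822021
d2 = d1 - sigma * sqrt(T) = 0.08215419
exp(-rT) = 0.97482238; exp(-qT) = 1.00000000
P = K * exp(-rT) * N(-d2) - S_0 * exp(-qT) * N(-d1)
N(-d1) = 0.42535202; N(-d2) = 0.46726205
P = 27.9300 * 0.97482238 * 0.46726205 - 27.6200 * 1.00000000 * 0.42535202 = 0.9738


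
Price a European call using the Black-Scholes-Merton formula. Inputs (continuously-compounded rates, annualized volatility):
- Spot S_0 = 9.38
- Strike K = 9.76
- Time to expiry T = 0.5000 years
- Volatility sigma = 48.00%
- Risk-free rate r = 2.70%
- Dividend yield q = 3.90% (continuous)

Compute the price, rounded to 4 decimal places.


d1 = (ln(S/K) + (r - q + 0.5*sigma^2) * T) / (sigma * sqrt(T)) = 0.03502348
d2 = d1 - sigma * sqrt(T) = -0.30438778
exp(-rT) = 0.98659072; exp(-qT) = 0.98068890
C = S_0 * exp(-qT) * N(d1) - K * exp(-rT) * N(d2)
N(d1) = 0.51396949; N(d2) = 0.38041624
C = 9.3800 * 0.98068890 * 0.51396949 - 9.7600 * 0.98659072 * 0.38041624 = 1.0649

Answer: Price = 1.0649


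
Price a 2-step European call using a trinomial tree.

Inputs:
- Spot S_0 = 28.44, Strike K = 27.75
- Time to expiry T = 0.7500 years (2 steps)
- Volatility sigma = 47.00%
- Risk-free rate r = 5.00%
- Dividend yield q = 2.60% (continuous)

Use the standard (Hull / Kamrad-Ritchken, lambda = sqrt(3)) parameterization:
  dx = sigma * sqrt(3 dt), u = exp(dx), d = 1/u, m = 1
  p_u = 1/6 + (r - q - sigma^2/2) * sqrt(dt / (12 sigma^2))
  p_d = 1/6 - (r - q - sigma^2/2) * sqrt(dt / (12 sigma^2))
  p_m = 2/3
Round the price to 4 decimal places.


dt = T/N = 0.375000; dx = sigma*sqrt(3*dt) = 0.498510
u = exp(dx) = 1.646267; d = 1/u = 0.607435
p_u = 0.134151, p_m = 0.666667, p_d = 0.199182
Discount per step: exp(-r*dt) = 0.981425
Stock lattice S(k, j) with j the centered position index:
  k=0: S(0,+0) = 28.4400
  k=1: S(1,-1) = 17.2754; S(1,+0) = 28.4400; S(1,+1) = 46.8198
  k=2: S(2,-2) = 10.4937; S(2,-1) = 17.2754; S(2,+0) = 28.4400; S(2,+1) = 46.8198; S(2,+2) = 77.0779
Terminal payoffs V(N, j) = max(S_T - K, 0):
  V(2,-2) = 0.000000; V(2,-1) = 0.000000; V(2,+0) = 0.690000; V(2,+1) = 19.069833; V(2,+2) = 49.327944
Backward induction: V(k, j) = exp(-r*dt) * [p_u * V(k+1, j+1) + p_m * V(k+1, j) + p_d * V(k+1, j-1)]
  V(1,-1) = exp(-r*dt) * [p_u*0.690000 + p_m*0.000000 + p_d*0.000000] = 0.090845
  V(1,+0) = exp(-r*dt) * [p_u*19.069833 + p_m*0.690000 + p_d*0.000000] = 2.962173
  V(1,+1) = exp(-r*dt) * [p_u*49.327944 + p_m*19.069833 + p_d*0.690000] = 19.106427
  V(0,+0) = exp(-r*dt) * [p_u*19.106427 + p_m*2.962173 + p_d*0.090845] = 4.471394

Answer: Price = V(0,0) = 4.4714
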